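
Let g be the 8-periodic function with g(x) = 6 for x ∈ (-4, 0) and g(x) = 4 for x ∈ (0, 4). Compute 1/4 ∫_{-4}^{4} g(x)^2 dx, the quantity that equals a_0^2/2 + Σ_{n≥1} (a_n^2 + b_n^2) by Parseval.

1/4 ∫_{-4}^{4} g(x)^2 dx = 1/4 · (208) = 52.

52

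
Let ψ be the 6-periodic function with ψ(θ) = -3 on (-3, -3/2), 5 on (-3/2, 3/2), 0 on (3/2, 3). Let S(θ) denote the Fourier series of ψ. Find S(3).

θ = 3 differs from θ = -3 by 1 full period(s), and the series is 6-periodic.
At θ = -3 the one-sided limits are ψ(-3^-) = 0 and ψ(-3^+) = -3.
By Dirichlet's theorem the series converges to their average, [(0) + (-3)]/2 = -3/2.

-3/2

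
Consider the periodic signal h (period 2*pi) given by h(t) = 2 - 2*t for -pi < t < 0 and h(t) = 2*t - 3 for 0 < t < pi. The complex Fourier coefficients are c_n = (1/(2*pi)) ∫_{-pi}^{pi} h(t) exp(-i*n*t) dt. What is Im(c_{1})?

5/pi

Since h is real-valued, Im(c_{1}) = -(1/(2*pi)) ∫_{-pi}^{pi} h(t) sin(t) dt = -b_{1}/2.
Split the integral at the breakpoints.
Integrating by parts (boundary term plus one more integral), an antiderivative of (2 - 2*t) sin(t) is 2*t*cos(t) - 2*sin(t) - 2*cos(t); evaluating from -pi to 0: ∫_{-pi}^{0} (2 - 2*t) sin(t) dt = (-2) - (2 + 2*pi) = -2*pi - 4.
Integrating by parts (boundary term plus one more integral), an antiderivative of (2*t - 3) sin(t) is -2*t*cos(t) + 2*sin(t) + 3*cos(t); evaluating from 0 to pi: ∫_{0}^{pi} (2*t - 3) sin(t) dt = (-3 + 2*pi) - (3) = -6 + 2*pi.
So ∫_{-pi}^{pi} h(t) sin(t) dt = -10.
Hence Im(c_{1}) = (-1/(2*pi))·(-10) = 5/pi.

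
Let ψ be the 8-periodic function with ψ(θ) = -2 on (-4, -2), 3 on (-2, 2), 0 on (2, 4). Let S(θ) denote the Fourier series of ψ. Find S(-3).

-2

ψ is continuous at θ = -3 with value -2, so the series converges to -2 there.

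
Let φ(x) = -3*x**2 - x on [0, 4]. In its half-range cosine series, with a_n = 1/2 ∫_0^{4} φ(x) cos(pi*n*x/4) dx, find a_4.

a_4 = 1/2 ∫_0^{4} (-3*x**2 - x) cos(pi*x) dx.
Integrating by parts twice (tabular method), an antiderivative of (-3*x**2 - x) cos(pi*x) is -3*x**2*sin(pi*x)/pi - x*sin(pi*x)/pi - 6*x*cos(pi*x)/pi**2 + 6*sin(pi*x)/pi**3 - cos(pi*x)/pi**2; evaluating from 0 to 4: ∫_{0}^{4} (-3*x**2 - x) cos(pi*x) dx = (-25/pi**2) - (-1/pi**2) = -24/pi**2.
Hence a_4 = (1/2)·(-24/pi**2) = -12/pi**2.

-12/pi**2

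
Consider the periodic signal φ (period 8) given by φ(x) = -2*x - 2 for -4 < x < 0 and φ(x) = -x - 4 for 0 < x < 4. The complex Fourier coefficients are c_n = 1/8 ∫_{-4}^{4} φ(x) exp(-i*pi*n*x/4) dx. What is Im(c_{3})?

Since φ is real-valued, Im(c_{3}) = -1/8 ∫_{-4}^{4} φ(x) sin(3*pi*x/4) dx = -b_{3}/2.
Split the integral at the breakpoints.
Integrating by parts (boundary term plus one more integral), an antiderivative of (-2*x - 2) sin(3*pi*x/4) is 8*x*cos(3*pi*x/4)/(3*pi) - 32*sin(3*pi*x/4)/(9*pi**2) + 8*cos(3*pi*x/4)/(3*pi); evaluating from -4 to 0: ∫_{-4}^{0} (-2*x - 2) sin(3*pi*x/4) dx = (8/(3*pi)) - (8/pi) = -16/(3*pi).
Integrating by parts (boundary term plus one more integral), an antiderivative of (-x - 4) sin(3*pi*x/4) is 4*x*cos(3*pi*x/4)/(3*pi) - 16*sin(3*pi*x/4)/(9*pi**2) + 16*cos(3*pi*x/4)/(3*pi); evaluating from 0 to 4: ∫_{0}^{4} (-x - 4) sin(3*pi*x/4) dx = (-32/(3*pi)) - (16/(3*pi)) = -16/pi.
So ∫_{-4}^{4} φ(x) sin(3*pi*x/4) dx = -64/(3*pi).
Hence Im(c_{3}) = (-1/8)·(-64/(3*pi)) = 8/(3*pi).

8/(3*pi)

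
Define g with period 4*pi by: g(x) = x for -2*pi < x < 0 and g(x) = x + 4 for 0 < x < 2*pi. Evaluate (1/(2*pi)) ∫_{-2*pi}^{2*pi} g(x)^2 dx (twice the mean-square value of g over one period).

(1/(2*pi)) ∫_{-2*pi}^{2*pi} g(x)^2 dx = (1/(2*pi)) · (16*pi*(6 + 3*pi + pi**2)/3) = 16 + 8*pi + 8*pi**2/3.

16 + 8*pi + 8*pi**2/3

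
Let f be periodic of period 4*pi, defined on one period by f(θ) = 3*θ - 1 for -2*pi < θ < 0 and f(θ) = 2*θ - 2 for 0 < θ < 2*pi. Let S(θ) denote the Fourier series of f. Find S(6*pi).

-pi - 3/2

θ = 6*pi differs from θ = -2*pi by 2 full period(s), and the series is 4*pi-periodic.
At θ = -2*pi the one-sided limits are f(-2*pi^-) = -2 + 4*pi and f(-2*pi^+) = -6*pi - 1.
By Dirichlet's theorem the series converges to their average, [(-2 + 4*pi) + (-6*pi - 1)]/2 = -pi - 3/2.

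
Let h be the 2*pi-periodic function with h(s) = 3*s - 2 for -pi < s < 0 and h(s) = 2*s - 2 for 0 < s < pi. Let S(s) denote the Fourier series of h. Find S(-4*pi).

-2

s = -4*pi differs from s = 0 by -2 full period(s), and the series is 2*pi-periodic.
h is continuous at s = 0 with value -2, so the series converges to -2 there.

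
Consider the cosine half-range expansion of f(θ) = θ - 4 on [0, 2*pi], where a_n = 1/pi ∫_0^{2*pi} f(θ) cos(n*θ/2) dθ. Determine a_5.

-8/(25*pi)

a_5 = 1/pi ∫_0^{2*pi} (θ - 4) cos(5*θ/2) dθ.
Integrating by parts (boundary term plus one more integral), an antiderivative of (θ - 4) cos(5*θ/2) is 2*θ*sin(5*θ/2)/5 - 8*sin(5*θ/2)/5 + 4*cos(5*θ/2)/25; evaluating from 0 to 2*pi: ∫_{0}^{2*pi} (θ - 4) cos(5*θ/2) dθ = (-4/25) - (4/25) = -8/25.
Hence a_5 = (1/pi)·(-8/25) = -8/(25*pi).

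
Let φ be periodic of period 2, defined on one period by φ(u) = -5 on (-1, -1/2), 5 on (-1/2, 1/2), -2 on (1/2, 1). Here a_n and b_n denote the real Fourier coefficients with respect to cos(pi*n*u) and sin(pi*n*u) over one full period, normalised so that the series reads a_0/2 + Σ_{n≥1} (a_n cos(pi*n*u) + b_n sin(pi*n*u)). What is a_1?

17/pi

a_1 = ∫_{-1}^{1} φ(u) cos(pi*u) du.
Split the integral at the breakpoints.
Directly, an antiderivative of (-5) cos(pi*u) is -5*sin(pi*u)/pi; evaluating from -1 to -1/2: ∫_{-1}^{-1/2} (-5) cos(pi*u) du = (5/pi) - (0) = 5/pi.
Directly, an antiderivative of (5) cos(pi*u) is 5*sin(pi*u)/pi; evaluating from -1/2 to 1/2: ∫_{-1/2}^{1/2} (5) cos(pi*u) du = (5/pi) - (-5/pi) = 10/pi.
Directly, an antiderivative of (-2) cos(pi*u) is -2*sin(pi*u)/pi; evaluating from 1/2 to 1: ∫_{1/2}^{1} (-2) cos(pi*u) du = (0) - (-2/pi) = 2/pi.
Summing the pieces gives a_1 = 17/pi.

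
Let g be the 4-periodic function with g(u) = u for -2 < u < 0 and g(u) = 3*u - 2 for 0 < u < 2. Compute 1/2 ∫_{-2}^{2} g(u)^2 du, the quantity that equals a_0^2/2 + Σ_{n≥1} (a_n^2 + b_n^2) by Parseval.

1/2 ∫_{-2}^{2} g(u)^2 du = 1/2 · (32/3) = 16/3.

16/3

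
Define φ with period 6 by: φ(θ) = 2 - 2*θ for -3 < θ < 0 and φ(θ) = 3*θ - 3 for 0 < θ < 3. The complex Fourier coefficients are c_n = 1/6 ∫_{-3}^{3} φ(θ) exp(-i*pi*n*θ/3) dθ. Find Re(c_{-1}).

-15/pi**2

Since φ is real-valued, Re(c_{-1}) = 1/6 ∫_{-3}^{3} φ(θ) cos(-pi*θ/3) dθ = a_{1}/2.
Split the integral at the breakpoints.
Integrating by parts (boundary term plus one more integral), an antiderivative of (2 - 2*θ) cos(-pi*θ/3) is -6*θ*sin(pi*θ/3)/pi + 6*sin(pi*θ/3)/pi - 18*cos(pi*θ/3)/pi**2; evaluating from -3 to 0: ∫_{-3}^{0} (2 - 2*θ) cos(-pi*θ/3) dθ = (-18/pi**2) - (18/pi**2) = -36/pi**2.
Integrating by parts (boundary term plus one more integral), an antiderivative of (3*θ - 3) cos(-pi*θ/3) is 9*θ*sin(pi*θ/3)/pi - 9*sin(pi*θ/3)/pi + 27*cos(pi*θ/3)/pi**2; evaluating from 0 to 3: ∫_{0}^{3} (3*θ - 3) cos(-pi*θ/3) dθ = (-27/pi**2) - (27/pi**2) = -54/pi**2.
So ∫_{-3}^{3} φ(θ) cos(-pi*θ/3) dθ = -90/pi**2.
Hence Re(c_{-1}) = (1/6)·(-90/pi**2) = -15/pi**2.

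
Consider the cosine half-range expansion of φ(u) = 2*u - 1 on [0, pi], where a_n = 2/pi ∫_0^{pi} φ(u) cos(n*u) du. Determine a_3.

a_3 = 2/pi ∫_0^{pi} (2*u - 1) cos(3*u) du.
Integrating by parts (boundary term plus one more integral), an antiderivative of (2*u - 1) cos(3*u) is 2*u*sin(3*u)/3 - sin(3*u)/3 + 2*cos(3*u)/9; evaluating from 0 to pi: ∫_{0}^{pi} (2*u - 1) cos(3*u) du = (-2/9) - (2/9) = -4/9.
Hence a_3 = (2/pi)·(-4/9) = -8/(9*pi).

-8/(9*pi)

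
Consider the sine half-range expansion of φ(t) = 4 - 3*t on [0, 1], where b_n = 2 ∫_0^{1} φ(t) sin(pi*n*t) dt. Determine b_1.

10/pi

b_1 = 2 ∫_0^{1} (4 - 3*t) sin(pi*t) dt.
Integrating by parts (boundary term plus one more integral), an antiderivative of (4 - 3*t) sin(pi*t) is 3*t*cos(pi*t)/pi - 3*sin(pi*t)/pi**2 - 4*cos(pi*t)/pi; evaluating from 0 to 1: ∫_{0}^{1} (4 - 3*t) sin(pi*t) dt = (1/pi) - (-4/pi) = 5/pi.
Hence b_1 = 2·(5/pi) = 10/pi.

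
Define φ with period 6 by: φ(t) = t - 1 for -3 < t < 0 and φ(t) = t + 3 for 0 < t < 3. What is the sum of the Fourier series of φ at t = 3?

1

t = 3 differs from t = -3 by 1 full period(s), and the series is 6-periodic.
At t = -3 the one-sided limits are φ(-3^-) = 6 and φ(-3^+) = -4.
By Dirichlet's theorem the series converges to their average, [(6) + (-4)]/2 = 1.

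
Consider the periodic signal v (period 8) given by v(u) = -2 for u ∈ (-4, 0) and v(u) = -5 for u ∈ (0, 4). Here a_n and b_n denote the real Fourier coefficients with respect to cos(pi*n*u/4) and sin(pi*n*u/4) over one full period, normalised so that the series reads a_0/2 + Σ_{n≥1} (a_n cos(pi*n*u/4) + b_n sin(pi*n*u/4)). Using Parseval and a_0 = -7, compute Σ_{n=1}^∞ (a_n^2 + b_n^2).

Parseval: a_0^2/2 + Σ_{n≥1} (a_n^2+b_n^2) = 1/4 ∫_{-4}^{4} v(u)^2 du = 29.
Subtract a_0^2/2 = 49/2: Σ (a_n^2+b_n^2) = 9/2.

9/2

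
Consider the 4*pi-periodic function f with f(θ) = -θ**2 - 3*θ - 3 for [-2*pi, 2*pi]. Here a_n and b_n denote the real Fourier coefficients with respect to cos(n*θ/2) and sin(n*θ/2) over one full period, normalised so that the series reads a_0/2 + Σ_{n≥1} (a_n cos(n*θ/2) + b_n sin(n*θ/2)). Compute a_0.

-8*pi**2/3 - 6

a_0 = (1/(2*pi)) ∫_{-2*pi}^{2*pi} f(θ) dθ = (1/(2*pi)) · (-16*pi**3/3 - 12*pi) = -8*pi**2/3 - 6.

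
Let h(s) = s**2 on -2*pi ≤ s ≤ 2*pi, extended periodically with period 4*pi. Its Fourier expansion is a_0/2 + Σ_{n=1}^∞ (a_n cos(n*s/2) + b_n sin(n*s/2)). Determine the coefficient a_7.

-16/49

a_7 = (1/(2*pi)) ∫_{-2*pi}^{2*pi} h(s) cos(7*s/2) ds.
h is even and cos(7*s/2) is even, so the integrand is even and a_7 = 1/pi ∫_0^{2*pi} h(s) cos(7*s/2) ds.
Integrating by parts twice (tabular method), an antiderivative of (s**2) cos(7*s/2) is 2*s**2*sin(7*s/2)/7 + 8*s*cos(7*s/2)/49 - 16*sin(7*s/2)/343; evaluating from 0 to 2*pi: ∫_{0}^{2*pi} (s**2) cos(7*s/2) ds = (-16*pi/49) - (0) = -16*pi/49.
Hence a_7 = (1/pi)·(-16*pi/49) = -16/49.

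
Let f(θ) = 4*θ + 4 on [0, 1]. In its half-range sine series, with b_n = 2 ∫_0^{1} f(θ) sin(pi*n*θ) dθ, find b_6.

b_6 = 2 ∫_0^{1} (4*θ + 4) sin(6*pi*θ) dθ.
Integrating by parts (boundary term plus one more integral), an antiderivative of (4*θ + 4) sin(6*pi*θ) is -2*θ*cos(6*pi*θ)/(3*pi) + sin(6*pi*θ)/(9*pi**2) - 2*cos(6*pi*θ)/(3*pi); evaluating from 0 to 1: ∫_{0}^{1} (4*θ + 4) sin(6*pi*θ) dθ = (-4/(3*pi)) - (-2/(3*pi)) = -2/(3*pi).
Hence b_6 = 2·(-2/(3*pi)) = -4/(3*pi).

-4/(3*pi)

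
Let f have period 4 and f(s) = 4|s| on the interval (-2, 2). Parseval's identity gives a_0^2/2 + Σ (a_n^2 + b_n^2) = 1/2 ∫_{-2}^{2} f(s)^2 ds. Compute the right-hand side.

1/2 ∫_{-2}^{2} f(s)^2 ds = 1/2 · (256/3) = 128/3.

128/3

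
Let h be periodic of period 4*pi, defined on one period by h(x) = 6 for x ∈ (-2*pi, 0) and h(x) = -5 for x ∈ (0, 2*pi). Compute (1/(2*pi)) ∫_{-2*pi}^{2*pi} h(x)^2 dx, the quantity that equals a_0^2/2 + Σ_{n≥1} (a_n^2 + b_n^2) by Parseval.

(1/(2*pi)) ∫_{-2*pi}^{2*pi} h(x)^2 dx = (1/(2*pi)) · (122*pi) = 61.

61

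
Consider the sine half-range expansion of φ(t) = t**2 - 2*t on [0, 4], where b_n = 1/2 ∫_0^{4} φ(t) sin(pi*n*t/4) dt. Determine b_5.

b_5 = 1/2 ∫_0^{4} (t**2 - 2*t) sin(5*pi*t/4) dt.
Integrating by parts twice (tabular method), an antiderivative of (t**2 - 2*t) sin(5*pi*t/4) is -4*t**2*cos(5*pi*t/4)/(5*pi) + 32*t*sin(5*pi*t/4)/(25*pi**2) + 8*t*cos(5*pi*t/4)/(5*pi) - 32*sin(5*pi*t/4)/(25*pi**2) + 128*cos(5*pi*t/4)/(125*pi**3); evaluating from 0 to 4: ∫_{0}^{4} (t**2 - 2*t) sin(5*pi*t/4) dt = (32*(-4 + 25*pi**2)/(125*pi**3)) - (128/(125*pi**3)) = 32*(-8 + 25*pi**2)/(125*pi**3).
Hence b_5 = (1/2)·(32*(-8 + 25*pi**2)/(125*pi**3)) = 16*(-8 + 25*pi**2)/(125*pi**3).

16*(-8 + 25*pi**2)/(125*pi**3)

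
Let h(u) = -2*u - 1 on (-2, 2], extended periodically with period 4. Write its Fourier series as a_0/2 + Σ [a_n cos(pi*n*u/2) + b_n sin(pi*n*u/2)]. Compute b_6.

4/(3*pi)

b_6 = 1/2 ∫_{-2}^{2} h(u) sin(3*pi*u) du.
Integrating by parts (boundary term plus one more integral), an antiderivative of (-2*u - 1) sin(3*pi*u) is 2*u*cos(3*pi*u)/(3*pi) - 2*sin(3*pi*u)/(9*pi**2) + cos(3*pi*u)/(3*pi); evaluating from -2 to 2: ∫_{-2}^{2} (-2*u - 1) sin(3*pi*u) du = (5/(3*pi)) - (-1/pi) = 8/(3*pi).
Hence b_6 = (1/2)·(8/(3*pi)) = 4/(3*pi).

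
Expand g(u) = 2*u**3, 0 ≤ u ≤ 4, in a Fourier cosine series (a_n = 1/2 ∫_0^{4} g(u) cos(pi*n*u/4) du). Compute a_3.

256*(4 - 9*pi**2)/(27*pi**4)

a_3 = 1/2 ∫_0^{4} (2*u**3) cos(3*pi*u/4) du.
Integrating by parts three times (tabular method), an antiderivative of (2*u**3) cos(3*pi*u/4) is 8*u**3*sin(3*pi*u/4)/(3*pi) + 32*u**2*cos(3*pi*u/4)/(3*pi**2) - 256*u*sin(3*pi*u/4)/(9*pi**3) - 1024*cos(3*pi*u/4)/(27*pi**4); evaluating from 0 to 4: ∫_{0}^{4} (2*u**3) cos(3*pi*u/4) du = (512*(2 - 9*pi**2)/(27*pi**4)) - (-1024/(27*pi**4)) = 512*(4 - 9*pi**2)/(27*pi**4).
Hence a_3 = (1/2)·(512*(4 - 9*pi**2)/(27*pi**4)) = 256*(4 - 9*pi**2)/(27*pi**4).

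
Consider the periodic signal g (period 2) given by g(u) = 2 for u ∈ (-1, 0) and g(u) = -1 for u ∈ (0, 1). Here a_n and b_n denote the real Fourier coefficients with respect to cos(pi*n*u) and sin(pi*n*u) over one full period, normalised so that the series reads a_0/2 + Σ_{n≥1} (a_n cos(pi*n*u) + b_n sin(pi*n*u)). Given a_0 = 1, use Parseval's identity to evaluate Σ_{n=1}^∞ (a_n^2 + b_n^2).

9/2

Parseval: a_0^2/2 + Σ_{n≥1} (a_n^2+b_n^2) = ∫_{-1}^{1} g(u)^2 du = 5.
Subtract a_0^2/2 = 1/2: Σ (a_n^2+b_n^2) = 9/2.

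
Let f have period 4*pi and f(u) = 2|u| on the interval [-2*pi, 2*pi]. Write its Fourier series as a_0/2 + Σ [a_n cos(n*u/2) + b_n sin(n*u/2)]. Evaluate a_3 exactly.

a_3 = (1/(2*pi)) ∫_{-2*pi}^{2*pi} f(u) cos(3*u/2) du.
f is even and cos(3*u/2) is even, so the integrand is even and a_3 = 1/pi ∫_0^{2*pi} f(u) cos(3*u/2) du.
Integrating by parts (boundary term plus one more integral), an antiderivative of (2*u) cos(3*u/2) is 4*u*sin(3*u/2)/3 + 8*cos(3*u/2)/9; evaluating from 0 to 2*pi: ∫_{0}^{2*pi} (2*u) cos(3*u/2) du = (-8/9) - (8/9) = -16/9.
Hence a_3 = (1/pi)·(-16/9) = -16/(9*pi).

-16/(9*pi)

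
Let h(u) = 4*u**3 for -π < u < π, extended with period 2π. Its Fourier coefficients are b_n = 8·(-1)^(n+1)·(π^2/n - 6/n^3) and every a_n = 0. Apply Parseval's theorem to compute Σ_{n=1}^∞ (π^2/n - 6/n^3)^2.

Parseval: Σ b_n^2 = (1/π) ∫_{-π}^{π} h(u)^2 du = 32*pi**6/7.
b_n^2 = 64·(π^2/n - 6/n^3)^2, so the sum equals (32*pi**6/7)/64 = pi**6/14.

pi**6/14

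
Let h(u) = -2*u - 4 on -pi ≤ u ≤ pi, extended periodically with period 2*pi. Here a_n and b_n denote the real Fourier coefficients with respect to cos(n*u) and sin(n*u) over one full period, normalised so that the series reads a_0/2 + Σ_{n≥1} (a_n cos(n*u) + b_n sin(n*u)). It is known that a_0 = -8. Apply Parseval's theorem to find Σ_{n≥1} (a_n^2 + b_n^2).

Parseval: a_0^2/2 + Σ_{n≥1} (a_n^2+b_n^2) = 1/pi ∫_{-pi}^{pi} h(u)^2 du = 8*pi**2/3 + 32.
Subtract a_0^2/2 = 32: Σ (a_n^2+b_n^2) = 8*pi**2/3.

8*pi**2/3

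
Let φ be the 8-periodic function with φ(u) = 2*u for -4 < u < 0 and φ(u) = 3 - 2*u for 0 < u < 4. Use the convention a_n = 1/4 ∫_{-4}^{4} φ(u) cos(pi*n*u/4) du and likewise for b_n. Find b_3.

2/pi

b_3 = 1/4 ∫_{-4}^{4} φ(u) sin(3*pi*u/4) du.
Split the integral at the breakpoints.
Integrating by parts (boundary term plus one more integral), an antiderivative of (2*u) sin(3*pi*u/4) is -8*u*cos(3*pi*u/4)/(3*pi) + 32*sin(3*pi*u/4)/(9*pi**2); evaluating from -4 to 0: ∫_{-4}^{0} (2*u) sin(3*pi*u/4) du = (0) - (-32/(3*pi)) = 32/(3*pi).
Integrating by parts (boundary term plus one more integral), an antiderivative of (3 - 2*u) sin(3*pi*u/4) is 8*u*cos(3*pi*u/4)/(3*pi) - 32*sin(3*pi*u/4)/(9*pi**2) - 4*cos(3*pi*u/4)/pi; evaluating from 0 to 4: ∫_{0}^{4} (3 - 2*u) sin(3*pi*u/4) du = (-20/(3*pi)) - (-4/pi) = -8/(3*pi).
Summing the pieces and multiplying by (1/4) gives b_3 = 2/pi.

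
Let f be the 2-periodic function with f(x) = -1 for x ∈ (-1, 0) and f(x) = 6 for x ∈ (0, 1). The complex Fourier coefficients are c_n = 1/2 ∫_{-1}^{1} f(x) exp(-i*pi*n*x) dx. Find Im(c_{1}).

-7/pi

Since f is real-valued, Im(c_{1}) = -1/2 ∫_{-1}^{1} f(x) sin(pi*x) dx = -b_{1}/2.
Split the integral at the breakpoints.
Directly, an antiderivative of (-1) sin(pi*x) is cos(pi*x)/pi; evaluating from -1 to 0: ∫_{-1}^{0} (-1) sin(pi*x) dx = (1/pi) - (-1/pi) = 2/pi.
Directly, an antiderivative of (6) sin(pi*x) is -6*cos(pi*x)/pi; evaluating from 0 to 1: ∫_{0}^{1} (6) sin(pi*x) dx = (6/pi) - (-6/pi) = 12/pi.
So ∫_{-1}^{1} f(x) sin(pi*x) dx = 14/pi.
Hence Im(c_{1}) = (-1/2)·(14/pi) = -7/pi.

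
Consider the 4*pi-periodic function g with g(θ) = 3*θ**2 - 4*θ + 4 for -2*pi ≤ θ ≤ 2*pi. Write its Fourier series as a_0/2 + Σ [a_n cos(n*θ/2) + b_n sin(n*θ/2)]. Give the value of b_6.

8/3

b_6 = (1/(2*pi)) ∫_{-2*pi}^{2*pi} g(θ) sin(3*θ) dθ.
Integrating by parts twice (tabular method), an antiderivative of (3*θ**2 - 4*θ + 4) sin(3*θ) is -θ**2*cos(3*θ) + 2*θ*sin(3*θ)/3 + 4*θ*cos(3*θ)/3 - 4*sin(3*θ)/9 - 10*cos(3*θ)/9; evaluating from -2*pi to 2*pi: ∫_{-2*pi}^{2*pi} (3*θ**2 - 4*θ + 4) sin(3*θ) dθ = (-4*pi**2 - 10/9 + 8*pi/3) - (-4*pi**2 - 8*pi/3 - 10/9) = 16*pi/3.
Hence b_6 = (1/(2*pi))·(16*pi/3) = 8/3.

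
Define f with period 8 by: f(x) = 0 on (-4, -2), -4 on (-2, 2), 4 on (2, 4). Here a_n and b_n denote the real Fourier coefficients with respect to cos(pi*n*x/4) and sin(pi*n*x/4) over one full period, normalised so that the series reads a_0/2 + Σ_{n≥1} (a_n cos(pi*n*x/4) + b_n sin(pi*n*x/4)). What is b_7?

4/(7*pi)

b_7 = 1/4 ∫_{-4}^{4} f(x) sin(7*pi*x/4) dx.
Split the integral at the breakpoints.
∫_{-4}^{-2} (0) sin(7*pi*x/4) dx = 0.
Directly, an antiderivative of (-4) sin(7*pi*x/4) is 16*cos(7*pi*x/4)/(7*pi); evaluating from -2 to 2: ∫_{-2}^{2} (-4) sin(7*pi*x/4) dx = (0) - (0) = 0.
Directly, an antiderivative of (4) sin(7*pi*x/4) is -16*cos(7*pi*x/4)/(7*pi); evaluating from 2 to 4: ∫_{2}^{4} (4) sin(7*pi*x/4) dx = (16/(7*pi)) - (0) = 16/(7*pi).
Summing the pieces and multiplying by (1/4) gives b_7 = 4/(7*pi).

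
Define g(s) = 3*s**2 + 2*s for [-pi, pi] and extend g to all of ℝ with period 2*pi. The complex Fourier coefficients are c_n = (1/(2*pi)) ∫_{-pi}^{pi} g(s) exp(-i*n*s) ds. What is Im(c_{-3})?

2/3

Since g is real-valued, Im(c_{-3}) = -(1/(2*pi)) ∫_{-pi}^{pi} g(s) sin(-3*s) ds = b_{3}/2.
Integrating by parts twice (tabular method), an antiderivative of (3*s**2 + 2*s) sin(-3*s) is s**2*cos(3*s) - 2*s*sin(3*s)/3 + 2*s*cos(3*s)/3 - 2*sin(3*s)/9 - 2*cos(3*s)/9; evaluating from -pi to pi: ∫_{-pi}^{pi} (3*s**2 + 2*s) sin(-3*s) ds = (-pi**2 - 2*pi/3 + 2/9) - (-pi**2 + 2/9 + 2*pi/3) = -4*pi/3.
Hence Im(c_{-3}) = (-1/(2*pi))·(-4*pi/3) = 2/3.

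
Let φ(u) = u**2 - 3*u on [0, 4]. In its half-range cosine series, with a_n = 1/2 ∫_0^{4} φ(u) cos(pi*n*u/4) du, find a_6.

a_6 = 1/2 ∫_0^{4} (u**2 - 3*u) cos(3*pi*u/2) du.
Integrating by parts twice (tabular method), an antiderivative of (u**2 - 3*u) cos(3*pi*u/2) is 2*u**2*sin(3*pi*u/2)/(3*pi) - 2*u*sin(3*pi*u/2)/pi + 8*u*cos(3*pi*u/2)/(9*pi**2) - 16*sin(3*pi*u/2)/(27*pi**3) - 4*cos(3*pi*u/2)/(3*pi**2); evaluating from 0 to 4: ∫_{0}^{4} (u**2 - 3*u) cos(3*pi*u/2) du = (20/(9*pi**2)) - (-4/(3*pi**2)) = 32/(9*pi**2).
Hence a_6 = (1/2)·(32/(9*pi**2)) = 16/(9*pi**2).

16/(9*pi**2)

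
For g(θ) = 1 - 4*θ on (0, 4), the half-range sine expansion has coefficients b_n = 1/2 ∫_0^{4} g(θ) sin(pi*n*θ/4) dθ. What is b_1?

-28/pi

b_1 = 1/2 ∫_0^{4} (1 - 4*θ) sin(pi*θ/4) dθ.
Integrating by parts (boundary term plus one more integral), an antiderivative of (1 - 4*θ) sin(pi*θ/4) is 16*θ*cos(pi*θ/4)/pi - 64*sin(pi*θ/4)/pi**2 - 4*cos(pi*θ/4)/pi; evaluating from 0 to 4: ∫_{0}^{4} (1 - 4*θ) sin(pi*θ/4) dθ = (-60/pi) - (-4/pi) = -56/pi.
Hence b_1 = (1/2)·(-56/pi) = -28/pi.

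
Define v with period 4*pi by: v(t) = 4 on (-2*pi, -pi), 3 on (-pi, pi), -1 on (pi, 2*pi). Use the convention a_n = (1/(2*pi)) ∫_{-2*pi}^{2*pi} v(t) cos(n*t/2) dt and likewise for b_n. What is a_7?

-3/(7*pi)

a_7 = (1/(2*pi)) ∫_{-2*pi}^{2*pi} v(t) cos(7*t/2) dt.
Split the integral at the breakpoints.
Directly, an antiderivative of (4) cos(7*t/2) is 8*sin(7*t/2)/7; evaluating from -2*pi to -pi: ∫_{-2*pi}^{-pi} (4) cos(7*t/2) dt = (8/7) - (0) = 8/7.
Directly, an antiderivative of (3) cos(7*t/2) is 6*sin(7*t/2)/7; evaluating from -pi to pi: ∫_{-pi}^{pi} (3) cos(7*t/2) dt = (-6/7) - (6/7) = -12/7.
Directly, an antiderivative of (-1) cos(7*t/2) is -2*sin(7*t/2)/7; evaluating from pi to 2*pi: ∫_{pi}^{2*pi} (-1) cos(7*t/2) dt = (0) - (2/7) = -2/7.
Summing the pieces and multiplying by (1/(2*pi)) gives a_7 = -3/(7*pi).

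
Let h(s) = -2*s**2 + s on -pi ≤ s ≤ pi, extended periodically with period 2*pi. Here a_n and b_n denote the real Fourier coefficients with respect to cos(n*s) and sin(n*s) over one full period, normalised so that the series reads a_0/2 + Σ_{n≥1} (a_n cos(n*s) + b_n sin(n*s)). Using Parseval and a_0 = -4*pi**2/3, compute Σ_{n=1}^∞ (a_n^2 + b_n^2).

Parseval: a_0^2/2 + Σ_{n≥1} (a_n^2+b_n^2) = 1/pi ∫_{-pi}^{pi} h(s)^2 ds = 2*pi**2*(5 + 12*pi**2)/15.
Subtract a_0^2/2 = 8*pi**4/9: Σ (a_n^2+b_n^2) = 2*pi**2*(15 + 16*pi**2)/45.

2*pi**2*(15 + 16*pi**2)/45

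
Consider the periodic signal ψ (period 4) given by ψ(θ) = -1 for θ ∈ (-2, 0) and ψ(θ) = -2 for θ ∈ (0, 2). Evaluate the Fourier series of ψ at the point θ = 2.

At θ = 2 the one-sided limits are ψ(2^-) = -2 and ψ(2^+) = -1.
By Dirichlet's theorem the series converges to their average, [(-2) + (-1)]/2 = -3/2.

-3/2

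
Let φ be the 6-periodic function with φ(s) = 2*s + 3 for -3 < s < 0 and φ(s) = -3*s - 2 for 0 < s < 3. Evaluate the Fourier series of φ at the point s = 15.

-7

s = 15 differs from s = 3 by 2 full period(s), and the series is 6-periodic.
At s = 3 the one-sided limits are φ(3^-) = -11 and φ(3^+) = -3.
By Dirichlet's theorem the series converges to their average, [(-11) + (-3)]/2 = -7.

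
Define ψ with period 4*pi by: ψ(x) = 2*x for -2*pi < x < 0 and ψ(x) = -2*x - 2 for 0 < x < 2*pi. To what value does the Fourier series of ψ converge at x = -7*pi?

x = -7*pi differs from x = pi by -2 full period(s), and the series is 4*pi-periodic.
ψ is continuous at x = pi with value -2*pi - 2, so the series converges to -2*pi - 2 there.

-2*pi - 2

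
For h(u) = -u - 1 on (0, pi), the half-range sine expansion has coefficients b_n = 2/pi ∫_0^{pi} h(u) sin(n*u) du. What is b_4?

1/2

b_4 = 2/pi ∫_0^{pi} (-u - 1) sin(4*u) du.
Integrating by parts (boundary term plus one more integral), an antiderivative of (-u - 1) sin(4*u) is u*cos(4*u)/4 - sin(4*u)/16 + cos(4*u)/4; evaluating from 0 to pi: ∫_{0}^{pi} (-u - 1) sin(4*u) du = (1/4 + pi/4) - (1/4) = pi/4.
Hence b_4 = (2/pi)·(pi/4) = 1/2.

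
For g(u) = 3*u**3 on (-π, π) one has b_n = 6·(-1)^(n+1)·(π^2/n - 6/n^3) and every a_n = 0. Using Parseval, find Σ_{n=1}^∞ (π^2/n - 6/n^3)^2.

Parseval: Σ b_n^2 = (1/π) ∫_{-π}^{π} g(u)^2 du = 18*pi**6/7.
b_n^2 = 36·(π^2/n - 6/n^3)^2, so the sum equals (18*pi**6/7)/36 = pi**6/14.

pi**6/14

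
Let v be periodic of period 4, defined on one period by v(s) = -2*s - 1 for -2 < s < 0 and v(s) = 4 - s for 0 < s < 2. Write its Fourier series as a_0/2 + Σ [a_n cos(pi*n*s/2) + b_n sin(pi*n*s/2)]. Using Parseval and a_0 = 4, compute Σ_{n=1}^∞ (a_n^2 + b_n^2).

11/3

Parseval: a_0^2/2 + Σ_{n≥1} (a_n^2+b_n^2) = 1/2 ∫_{-2}^{2} v(s)^2 ds = 35/3.
Subtract a_0^2/2 = 8: Σ (a_n^2+b_n^2) = 11/3.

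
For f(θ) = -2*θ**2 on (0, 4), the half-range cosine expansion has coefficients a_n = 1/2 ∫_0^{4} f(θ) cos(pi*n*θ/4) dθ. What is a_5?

128/(25*pi**2)

a_5 = 1/2 ∫_0^{4} (-2*θ**2) cos(5*pi*θ/4) dθ.
Integrating by parts twice (tabular method), an antiderivative of (-2*θ**2) cos(5*pi*θ/4) is -8*θ**2*sin(5*pi*θ/4)/(5*pi) - 64*θ*cos(5*pi*θ/4)/(25*pi**2) + 256*sin(5*pi*θ/4)/(125*pi**3); evaluating from 0 to 4: ∫_{0}^{4} (-2*θ**2) cos(5*pi*θ/4) dθ = (256/(25*pi**2)) - (0) = 256/(25*pi**2).
Hence a_5 = (1/2)·(256/(25*pi**2)) = 128/(25*pi**2).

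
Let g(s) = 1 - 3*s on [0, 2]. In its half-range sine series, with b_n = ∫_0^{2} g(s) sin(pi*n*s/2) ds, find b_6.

b_6 = ∫_0^{2} (1 - 3*s) sin(3*pi*s) ds.
Integrating by parts (boundary term plus one more integral), an antiderivative of (1 - 3*s) sin(3*pi*s) is s*cos(3*pi*s)/pi - sin(3*pi*s)/(3*pi**2) - cos(3*pi*s)/(3*pi); evaluating from 0 to 2: ∫_{0}^{2} (1 - 3*s) sin(3*pi*s) ds = (5/(3*pi)) - (-1/(3*pi)) = 2/pi.
Hence b_6 = 2/pi.

2/pi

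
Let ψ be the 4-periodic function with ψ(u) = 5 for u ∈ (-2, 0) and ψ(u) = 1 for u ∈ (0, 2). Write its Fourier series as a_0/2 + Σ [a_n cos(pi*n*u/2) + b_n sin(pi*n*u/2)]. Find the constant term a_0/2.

a_0 = 1/2 ∫_{-2}^{2} ψ(u) du = 1/2 · (12) = 6.
So the constant term a_0/2 = 3.

3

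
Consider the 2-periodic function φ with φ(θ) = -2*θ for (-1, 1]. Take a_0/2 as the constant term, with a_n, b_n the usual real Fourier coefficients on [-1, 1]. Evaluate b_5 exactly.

b_5 = ∫_{-1}^{1} φ(θ) sin(5*pi*θ) dθ.
φ is odd and sin(5*pi*θ) is odd, so the integrand is even and b_5 = 2 ∫_0^{1} φ(θ) sin(5*pi*θ) dθ.
Integrating by parts (boundary term plus one more integral), an antiderivative of (-2*θ) sin(5*pi*θ) is 2*θ*cos(5*pi*θ)/(5*pi) - 2*sin(5*pi*θ)/(25*pi**2); evaluating from 0 to 1: ∫_{0}^{1} (-2*θ) sin(5*pi*θ) dθ = (-2/(5*pi)) - (0) = -2/(5*pi).
Hence b_5 = 2·(-2/(5*pi)) = -4/(5*pi).

-4/(5*pi)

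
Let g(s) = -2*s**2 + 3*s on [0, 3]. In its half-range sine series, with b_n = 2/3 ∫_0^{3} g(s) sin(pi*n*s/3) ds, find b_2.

9/pi

b_2 = 2/3 ∫_0^{3} (-2*s**2 + 3*s) sin(2*pi*s/3) ds.
Integrating by parts twice (tabular method), an antiderivative of (-2*s**2 + 3*s) sin(2*pi*s/3) is 3*s**2*cos(2*pi*s/3)/pi - 9*s*sin(2*pi*s/3)/pi**2 - 9*s*cos(2*pi*s/3)/(2*pi) + 27*sin(2*pi*s/3)/(4*pi**2) - 27*cos(2*pi*s/3)/(2*pi**3); evaluating from 0 to 3: ∫_{0}^{3} (-2*s**2 + 3*s) sin(2*pi*s/3) ds = (27*(-1 + pi**2)/(2*pi**3)) - (-27/(2*pi**3)) = 27/(2*pi).
Hence b_2 = (2/3)·(27/(2*pi)) = 9/pi.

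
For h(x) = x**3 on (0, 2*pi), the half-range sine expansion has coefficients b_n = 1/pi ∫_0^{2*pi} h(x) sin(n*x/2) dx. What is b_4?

b_4 = 1/pi ∫_0^{2*pi} (x**3) sin(2*x) dx.
Integrating by parts three times (tabular method), an antiderivative of (x**3) sin(2*x) is -x**3*cos(2*x)/2 + 3*x**2*sin(2*x)/4 + 3*x*cos(2*x)/4 - 3*sin(2*x)/8; evaluating from 0 to 2*pi: ∫_{0}^{2*pi} (x**3) sin(2*x) dx = (pi*(3 - 8*pi**2)/2) - (0) = pi*(3 - 8*pi**2)/2.
Hence b_4 = (1/pi)·(pi*(3 - 8*pi**2)/2) = 3/2 - 4*pi**2.

3/2 - 4*pi**2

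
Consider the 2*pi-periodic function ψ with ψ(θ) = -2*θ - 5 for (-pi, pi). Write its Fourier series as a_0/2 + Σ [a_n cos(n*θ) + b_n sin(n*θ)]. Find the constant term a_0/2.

-5

a_0 = 1/pi ∫_{-pi}^{pi} ψ(θ) dθ = 1/pi · (-10*pi) = -10.
So the constant term a_0/2 = -5.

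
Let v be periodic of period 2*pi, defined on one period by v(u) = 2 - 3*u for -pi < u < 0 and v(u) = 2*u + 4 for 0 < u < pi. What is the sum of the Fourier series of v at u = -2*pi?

3

u = -2*pi differs from u = 0 by -1 full period(s), and the series is 2*pi-periodic.
At u = 0 the one-sided limits are v(0^-) = 2 and v(0^+) = 4.
By Dirichlet's theorem the series converges to their average, [(2) + (4)]/2 = 3.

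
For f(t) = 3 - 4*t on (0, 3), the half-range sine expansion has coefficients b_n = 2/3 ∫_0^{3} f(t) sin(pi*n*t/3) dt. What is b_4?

6/pi

b_4 = 2/3 ∫_0^{3} (3 - 4*t) sin(4*pi*t/3) dt.
Integrating by parts (boundary term plus one more integral), an antiderivative of (3 - 4*t) sin(4*pi*t/3) is 3*t*cos(4*pi*t/3)/pi - 9*sin(4*pi*t/3)/(4*pi**2) - 9*cos(4*pi*t/3)/(4*pi); evaluating from 0 to 3: ∫_{0}^{3} (3 - 4*t) sin(4*pi*t/3) dt = (27/(4*pi)) - (-9/(4*pi)) = 9/pi.
Hence b_4 = (2/3)·(9/pi) = 6/pi.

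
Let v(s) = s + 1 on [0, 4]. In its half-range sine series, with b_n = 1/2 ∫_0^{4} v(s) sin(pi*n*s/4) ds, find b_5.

12/(5*pi)

b_5 = 1/2 ∫_0^{4} (s + 1) sin(5*pi*s/4) ds.
Integrating by parts (boundary term plus one more integral), an antiderivative of (s + 1) sin(5*pi*s/4) is -4*s*cos(5*pi*s/4)/(5*pi) + 16*sin(5*pi*s/4)/(25*pi**2) - 4*cos(5*pi*s/4)/(5*pi); evaluating from 0 to 4: ∫_{0}^{4} (s + 1) sin(5*pi*s/4) ds = (4/pi) - (-4/(5*pi)) = 24/(5*pi).
Hence b_5 = (1/2)·(24/(5*pi)) = 12/(5*pi).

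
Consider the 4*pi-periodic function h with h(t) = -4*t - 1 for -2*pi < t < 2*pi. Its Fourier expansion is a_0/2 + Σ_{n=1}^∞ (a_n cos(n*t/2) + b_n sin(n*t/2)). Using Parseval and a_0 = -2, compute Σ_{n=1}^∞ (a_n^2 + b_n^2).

128*pi**2/3

Parseval: a_0^2/2 + Σ_{n≥1} (a_n^2+b_n^2) = (1/(2*pi)) ∫_{-2*pi}^{2*pi} h(t)^2 dt = 2 + 128*pi**2/3.
Subtract a_0^2/2 = 2: Σ (a_n^2+b_n^2) = 128*pi**2/3.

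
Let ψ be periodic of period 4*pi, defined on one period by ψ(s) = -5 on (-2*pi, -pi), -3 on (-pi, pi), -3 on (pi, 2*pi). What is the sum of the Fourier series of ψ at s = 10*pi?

s = 10*pi differs from s = 2*pi by 2 full period(s), and the series is 4*pi-periodic.
At s = 2*pi the one-sided limits are ψ(2*pi^-) = -3 and ψ(2*pi^+) = -5.
By Dirichlet's theorem the series converges to their average, [(-3) + (-5)]/2 = -4.

-4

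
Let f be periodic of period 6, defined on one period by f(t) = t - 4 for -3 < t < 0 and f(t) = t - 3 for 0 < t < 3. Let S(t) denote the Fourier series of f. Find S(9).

t = 9 differs from t = -3 by 2 full period(s), and the series is 6-periodic.
At t = -3 the one-sided limits are f(-3^-) = 0 and f(-3^+) = -7.
By Dirichlet's theorem the series converges to their average, [(0) + (-7)]/2 = -7/2.

-7/2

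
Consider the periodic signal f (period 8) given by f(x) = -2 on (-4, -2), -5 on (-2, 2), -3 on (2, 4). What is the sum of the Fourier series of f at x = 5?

-2

x = 5 differs from x = -3 by 1 full period(s), and the series is 8-periodic.
f is continuous at x = -3 with value -2, so the series converges to -2 there.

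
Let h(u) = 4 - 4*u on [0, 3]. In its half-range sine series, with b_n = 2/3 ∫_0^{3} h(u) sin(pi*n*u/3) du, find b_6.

b_6 = 2/3 ∫_0^{3} (4 - 4*u) sin(2*pi*u) du.
Integrating by parts (boundary term plus one more integral), an antiderivative of (4 - 4*u) sin(2*pi*u) is 2*u*cos(2*pi*u)/pi - sin(2*pi*u)/pi**2 - 2*cos(2*pi*u)/pi; evaluating from 0 to 3: ∫_{0}^{3} (4 - 4*u) sin(2*pi*u) du = (4/pi) - (-2/pi) = 6/pi.
Hence b_6 = (2/3)·(6/pi) = 4/pi.

4/pi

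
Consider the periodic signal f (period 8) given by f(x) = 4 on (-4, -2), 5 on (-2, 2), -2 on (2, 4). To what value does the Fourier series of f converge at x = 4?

1

At x = 4 the one-sided limits are f(4^-) = -2 and f(4^+) = 4.
By Dirichlet's theorem the series converges to their average, [(-2) + (4)]/2 = 1.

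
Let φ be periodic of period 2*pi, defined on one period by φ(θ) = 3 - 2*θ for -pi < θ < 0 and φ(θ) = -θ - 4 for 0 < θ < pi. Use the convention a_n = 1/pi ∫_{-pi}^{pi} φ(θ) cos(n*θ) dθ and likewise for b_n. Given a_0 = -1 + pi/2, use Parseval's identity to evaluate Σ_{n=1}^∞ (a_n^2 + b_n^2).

37*pi**2/24 + 49/2 + 21*pi/2

Parseval: a_0^2/2 + Σ_{n≥1} (a_n^2+b_n^2) = 1/pi ∫_{-pi}^{pi} φ(θ)^2 dθ = 5*pi**2/3 + 25 + 10*pi.
Subtract a_0^2/2 = (2 - pi)**2/8: Σ (a_n^2+b_n^2) = 37*pi**2/24 + 49/2 + 21*pi/2.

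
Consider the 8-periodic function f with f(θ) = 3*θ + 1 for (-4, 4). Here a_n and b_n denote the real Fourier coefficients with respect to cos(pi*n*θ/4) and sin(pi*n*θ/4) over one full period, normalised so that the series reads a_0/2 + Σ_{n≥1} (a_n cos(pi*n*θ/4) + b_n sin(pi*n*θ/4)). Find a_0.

2

a_0 = 1/4 ∫_{-4}^{4} f(θ) dθ = 1/4 · (8) = 2.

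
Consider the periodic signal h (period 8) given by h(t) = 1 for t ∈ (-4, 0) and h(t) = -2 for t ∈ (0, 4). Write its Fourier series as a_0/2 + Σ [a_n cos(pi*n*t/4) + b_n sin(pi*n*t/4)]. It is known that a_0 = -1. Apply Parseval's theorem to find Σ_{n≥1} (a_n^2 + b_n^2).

Parseval: a_0^2/2 + Σ_{n≥1} (a_n^2+b_n^2) = 1/4 ∫_{-4}^{4} h(t)^2 dt = 5.
Subtract a_0^2/2 = 1/2: Σ (a_n^2+b_n^2) = 9/2.

9/2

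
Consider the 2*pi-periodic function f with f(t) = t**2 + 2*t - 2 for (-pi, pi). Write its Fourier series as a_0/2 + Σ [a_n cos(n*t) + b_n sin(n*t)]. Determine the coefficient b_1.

b_1 = 1/pi ∫_{-pi}^{pi} f(t) sin(t) dt.
Integrating by parts twice (tabular method), an antiderivative of (t**2 + 2*t - 2) sin(t) is -t**2*cos(t) + 2*t*sin(t) - 2*t*cos(t) + 2*sin(t) + 4*cos(t); evaluating from -pi to pi: ∫_{-pi}^{pi} (t**2 + 2*t - 2) sin(t) dt = (-4 + 2*pi + pi**2) - (-2*pi - 4 + pi**2) = 4*pi.
Hence b_1 = (1/pi)·(4*pi) = 4.

4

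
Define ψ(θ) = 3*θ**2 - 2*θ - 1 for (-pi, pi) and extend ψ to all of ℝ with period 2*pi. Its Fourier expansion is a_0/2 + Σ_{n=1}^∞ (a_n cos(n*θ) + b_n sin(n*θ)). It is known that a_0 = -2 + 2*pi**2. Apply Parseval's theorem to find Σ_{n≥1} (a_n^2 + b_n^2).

8*pi**2*(5 + 3*pi**2)/15

Parseval: a_0^2/2 + Σ_{n≥1} (a_n^2+b_n^2) = 1/pi ∫_{-pi}^{pi} ψ(θ)^2 dθ = -4*pi**2/3 + 2 + 18*pi**4/5.
Subtract a_0^2/2 = 2*(1 - pi**2)**2: Σ (a_n^2+b_n^2) = 8*pi**2*(5 + 3*pi**2)/15.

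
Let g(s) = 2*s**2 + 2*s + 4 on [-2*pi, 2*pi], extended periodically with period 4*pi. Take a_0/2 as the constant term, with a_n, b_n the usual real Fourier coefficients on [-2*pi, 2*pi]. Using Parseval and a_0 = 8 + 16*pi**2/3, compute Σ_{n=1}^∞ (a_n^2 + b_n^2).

32*pi**2*(15 + 16*pi**2)/45

Parseval: a_0^2/2 + Σ_{n≥1} (a_n^2+b_n^2) = (1/(2*pi)) ∫_{-2*pi}^{2*pi} g(s)^2 ds = 32 + 160*pi**2/3 + 128*pi**4/5.
Subtract a_0^2/2 = 32*(3 + 2*pi**2)**2/9: Σ (a_n^2+b_n^2) = 32*pi**2*(15 + 16*pi**2)/45.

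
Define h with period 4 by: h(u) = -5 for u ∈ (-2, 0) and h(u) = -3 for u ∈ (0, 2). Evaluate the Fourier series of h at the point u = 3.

u = 3 differs from u = -1 by 1 full period(s), and the series is 4-periodic.
h is continuous at u = -1 with value -5, so the series converges to -5 there.

-5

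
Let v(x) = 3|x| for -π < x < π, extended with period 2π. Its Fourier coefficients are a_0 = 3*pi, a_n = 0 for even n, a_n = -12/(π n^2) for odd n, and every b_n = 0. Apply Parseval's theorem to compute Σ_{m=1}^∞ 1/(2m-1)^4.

Parseval: a_0^2/2 + Σ a_n^2 = (1/π) ∫_{-π}^{π} v(x)^2 dx = 6*pi**2.
Subtract a_0^2/2 = 9*pi**2/2: Σ a_n^2 = 3*pi**2/2.
Only odd n contribute, with a_n^2 = 144/(π^2 n^4), so Σ_{m≥1} 1/(2m-1)^4 = π^2·(3*pi**2/2)/144 = pi**4/96.

pi**4/96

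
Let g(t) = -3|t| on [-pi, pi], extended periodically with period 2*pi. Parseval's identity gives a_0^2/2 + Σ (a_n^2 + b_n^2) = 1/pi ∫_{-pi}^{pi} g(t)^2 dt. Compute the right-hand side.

6*pi**2

1/pi ∫_{-pi}^{pi} g(t)^2 dt = 1/pi · (6*pi**3) = 6*pi**2.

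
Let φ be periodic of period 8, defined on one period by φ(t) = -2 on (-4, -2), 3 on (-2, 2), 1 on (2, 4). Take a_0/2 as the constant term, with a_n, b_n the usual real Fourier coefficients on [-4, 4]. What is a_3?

-7/(3*pi)

a_3 = 1/4 ∫_{-4}^{4} φ(t) cos(3*pi*t/4) dt.
Split the integral at the breakpoints.
Directly, an antiderivative of (-2) cos(3*pi*t/4) is -8*sin(3*pi*t/4)/(3*pi); evaluating from -4 to -2: ∫_{-4}^{-2} (-2) cos(3*pi*t/4) dt = (-8/(3*pi)) - (0) = -8/(3*pi).
Directly, an antiderivative of (3) cos(3*pi*t/4) is 4*sin(3*pi*t/4)/pi; evaluating from -2 to 2: ∫_{-2}^{2} (3) cos(3*pi*t/4) dt = (-4/pi) - (4/pi) = -8/pi.
Directly, an antiderivative of (1) cos(3*pi*t/4) is 4*sin(3*pi*t/4)/(3*pi); evaluating from 2 to 4: ∫_{2}^{4} (1) cos(3*pi*t/4) dt = (0) - (-4/(3*pi)) = 4/(3*pi).
Summing the pieces and multiplying by (1/4) gives a_3 = -7/(3*pi).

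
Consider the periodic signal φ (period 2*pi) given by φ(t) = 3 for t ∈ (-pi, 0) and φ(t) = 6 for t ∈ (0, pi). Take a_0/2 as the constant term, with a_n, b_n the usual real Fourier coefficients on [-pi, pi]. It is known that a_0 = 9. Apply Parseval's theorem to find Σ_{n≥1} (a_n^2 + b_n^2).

9/2

Parseval: a_0^2/2 + Σ_{n≥1} (a_n^2+b_n^2) = 1/pi ∫_{-pi}^{pi} φ(t)^2 dt = 45.
Subtract a_0^2/2 = 81/2: Σ (a_n^2+b_n^2) = 9/2.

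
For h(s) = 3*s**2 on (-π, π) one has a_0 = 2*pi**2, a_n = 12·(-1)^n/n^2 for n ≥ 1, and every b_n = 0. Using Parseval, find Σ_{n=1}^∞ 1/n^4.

Parseval: a_0^2/2 + Σ a_n^2 = (1/π) ∫_{-π}^{π} h(s)^2 ds = 18*pi**4/5.
Subtract a_0^2/2 = 2*pi**4: Σ a_n^2 = 8*pi**4/5.
Since a_n^2 = 144/n^4, Σ 1/n^4 = pi**4/90.

pi**4/90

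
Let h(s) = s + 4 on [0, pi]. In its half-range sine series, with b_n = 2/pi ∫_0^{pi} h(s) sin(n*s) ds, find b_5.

b_5 = 2/pi ∫_0^{pi} (s + 4) sin(5*s) ds.
Integrating by parts (boundary term plus one more integral), an antiderivative of (s + 4) sin(5*s) is -s*cos(5*s)/5 + sin(5*s)/25 - 4*cos(5*s)/5; evaluating from 0 to pi: ∫_{0}^{pi} (s + 4) sin(5*s) ds = (pi/5 + 4/5) - (-4/5) = pi/5 + 8/5.
Hence b_5 = (2/pi)·(pi/5 + 8/5) = 2*(pi + 8)/(5*pi).

2*(pi + 8)/(5*pi)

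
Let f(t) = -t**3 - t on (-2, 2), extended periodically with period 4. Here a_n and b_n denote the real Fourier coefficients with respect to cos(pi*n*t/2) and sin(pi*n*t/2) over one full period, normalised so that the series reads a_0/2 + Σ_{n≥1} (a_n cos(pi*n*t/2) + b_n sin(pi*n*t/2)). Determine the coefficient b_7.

4*(24 - 245*pi**2)/(343*pi**3)

b_7 = 1/2 ∫_{-2}^{2} f(t) sin(7*pi*t/2) dt.
f is odd and sin(7*pi*t/2) is odd, so the integrand is even and b_7 = ∫_0^{2} f(t) sin(7*pi*t/2) dt.
Integrating by parts three times (tabular method), an antiderivative of (-t**3 - t) sin(7*pi*t/2) is 2*t**3*cos(7*pi*t/2)/(7*pi) - 12*t**2*sin(7*pi*t/2)/(49*pi**2) - 48*t*cos(7*pi*t/2)/(343*pi**3) + 2*t*cos(7*pi*t/2)/(7*pi) - 4*sin(7*pi*t/2)/(49*pi**2) + 96*sin(7*pi*t/2)/(2401*pi**4); evaluating from 0 to 2: ∫_{0}^{2} (-t**3 - t) sin(7*pi*t/2) dt = (4*(24 - 245*pi**2)/(343*pi**3)) - (0) = 4*(24 - 245*pi**2)/(343*pi**3).
Hence b_7 = 4*(24 - 245*pi**2)/(343*pi**3).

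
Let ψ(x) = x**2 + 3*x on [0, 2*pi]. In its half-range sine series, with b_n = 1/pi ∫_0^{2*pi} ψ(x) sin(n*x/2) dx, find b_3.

b_3 = 1/pi ∫_0^{2*pi} (x**2 + 3*x) sin(3*x/2) dx.
Integrating by parts twice (tabular method), an antiderivative of (x**2 + 3*x) sin(3*x/2) is -2*x**2*cos(3*x/2)/3 + 8*x*sin(3*x/2)/9 - 2*x*cos(3*x/2) + 4*sin(3*x/2)/3 + 16*cos(3*x/2)/27; evaluating from 0 to 2*pi: ∫_{0}^{2*pi} (x**2 + 3*x) sin(3*x/2) dx = (-16/27 + 4*pi + 8*pi**2/3) - (16/27) = -32/27 + 4*pi + 8*pi**2/3.
Hence b_3 = (1/pi)·(-32/27 + 4*pi + 8*pi**2/3) = -32/(27*pi) + 4 + 8*pi/3.

-32/(27*pi) + 4 + 8*pi/3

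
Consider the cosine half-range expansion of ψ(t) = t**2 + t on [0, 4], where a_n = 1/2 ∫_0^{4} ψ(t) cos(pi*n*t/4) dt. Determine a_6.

16/(9*pi**2)

a_6 = 1/2 ∫_0^{4} (t**2 + t) cos(3*pi*t/2) dt.
Integrating by parts twice (tabular method), an antiderivative of (t**2 + t) cos(3*pi*t/2) is 2*t**2*sin(3*pi*t/2)/(3*pi) + 2*t*sin(3*pi*t/2)/(3*pi) + 8*t*cos(3*pi*t/2)/(9*pi**2) - 16*sin(3*pi*t/2)/(27*pi**3) + 4*cos(3*pi*t/2)/(9*pi**2); evaluating from 0 to 4: ∫_{0}^{4} (t**2 + t) cos(3*pi*t/2) dt = (4/pi**2) - (4/(9*pi**2)) = 32/(9*pi**2).
Hence a_6 = (1/2)·(32/(9*pi**2)) = 16/(9*pi**2).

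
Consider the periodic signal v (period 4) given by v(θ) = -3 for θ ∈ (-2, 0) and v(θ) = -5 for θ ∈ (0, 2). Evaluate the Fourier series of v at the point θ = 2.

At θ = 2 the one-sided limits are v(2^-) = -5 and v(2^+) = -3.
By Dirichlet's theorem the series converges to their average, [(-5) + (-3)]/2 = -4.

-4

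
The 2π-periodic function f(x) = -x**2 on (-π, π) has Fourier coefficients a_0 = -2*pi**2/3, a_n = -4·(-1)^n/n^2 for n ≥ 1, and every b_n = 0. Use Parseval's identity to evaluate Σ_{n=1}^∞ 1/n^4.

pi**4/90

Parseval: a_0^2/2 + Σ a_n^2 = (1/π) ∫_{-π}^{π} f(x)^2 dx = 2*pi**4/5.
Subtract a_0^2/2 = 2*pi**4/9: Σ a_n^2 = 8*pi**4/45.
Since a_n^2 = 16/n^4, Σ 1/n^4 = pi**4/90.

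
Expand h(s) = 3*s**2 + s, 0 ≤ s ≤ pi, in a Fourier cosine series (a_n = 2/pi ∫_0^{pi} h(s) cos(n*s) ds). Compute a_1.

-12 - 4/pi

a_1 = 2/pi ∫_0^{pi} (3*s**2 + s) cos(s) ds.
Integrating by parts twice (tabular method), an antiderivative of (3*s**2 + s) cos(s) is 3*s**2*sin(s) + s*sin(s) + 6*s*cos(s) - 6*sin(s) + cos(s); evaluating from 0 to pi: ∫_{0}^{pi} (3*s**2 + s) cos(s) ds = (-6*pi - 1) - (1) = -6*pi - 2.
Hence a_1 = (2/pi)·(-6*pi - 2) = -12 - 4/pi.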